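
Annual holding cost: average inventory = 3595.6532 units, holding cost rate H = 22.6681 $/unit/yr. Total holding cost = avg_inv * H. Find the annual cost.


Cost = 3595.6532 * 22.6681 = 81506.6263

81506.6263 $/yr


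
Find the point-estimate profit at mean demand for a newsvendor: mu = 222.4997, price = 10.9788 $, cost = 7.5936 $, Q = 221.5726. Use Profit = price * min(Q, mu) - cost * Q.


Sales at mu = min(221.5726, 222.4997) = 221.5726
Revenue = 10.9788 * 221.5726 = 2432.6013
Total cost = 7.5936 * 221.5726 = 1682.5337
Profit = 2432.6013 - 1682.5337 = 750.0676

750.0676 $


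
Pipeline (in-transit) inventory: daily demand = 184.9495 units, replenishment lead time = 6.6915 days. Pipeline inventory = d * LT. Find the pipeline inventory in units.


Pipeline = 184.9495 * 6.6915 = 1237.5896

1237.5896 units


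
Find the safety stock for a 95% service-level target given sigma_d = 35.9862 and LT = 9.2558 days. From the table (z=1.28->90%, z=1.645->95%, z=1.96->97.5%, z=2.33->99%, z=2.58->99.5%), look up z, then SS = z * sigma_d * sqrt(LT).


From the table, SL = 95% corresponds to z = 1.645
sqrt(LT) = sqrt(9.2558) = 3.0423
SS = 1.645 * 35.9862 * 3.0423 = 180.0980

180.0980 units


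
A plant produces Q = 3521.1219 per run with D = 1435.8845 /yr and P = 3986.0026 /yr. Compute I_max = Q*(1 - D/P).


D/P = 0.3602
1 - D/P = 0.6398
I_max = 3521.1219 * 0.6398 = 2252.7022

2252.7022 units


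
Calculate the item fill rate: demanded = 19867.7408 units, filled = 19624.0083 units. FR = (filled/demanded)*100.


FR = 19624.0083 / 19867.7408 * 100 = 98.7732

98.7732%


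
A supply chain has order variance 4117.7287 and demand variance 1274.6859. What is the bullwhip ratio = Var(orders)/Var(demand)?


BW = 4117.7287 / 1274.6859 = 3.2304

3.2304


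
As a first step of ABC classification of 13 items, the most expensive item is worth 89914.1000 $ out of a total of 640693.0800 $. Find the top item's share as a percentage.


Top item = 89914.1000
Total = 640693.0800
Percentage = 89914.1000 / 640693.0800 * 100 = 14.0339

14.0339%


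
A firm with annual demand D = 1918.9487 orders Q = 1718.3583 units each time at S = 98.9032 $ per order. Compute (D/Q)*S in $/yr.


Number of orders = D/Q = 1.1167
Cost = 1.1167 * 98.9032 = 110.4485

110.4485 $/yr


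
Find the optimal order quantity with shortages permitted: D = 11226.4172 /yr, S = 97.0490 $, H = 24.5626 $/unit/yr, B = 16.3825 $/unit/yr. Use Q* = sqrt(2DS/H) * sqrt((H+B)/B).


sqrt(2DS/H) = 297.8475
sqrt((H+B)/B) = 1.5809
Q* = 297.8475 * 1.5809 = 470.8741

470.8741 units


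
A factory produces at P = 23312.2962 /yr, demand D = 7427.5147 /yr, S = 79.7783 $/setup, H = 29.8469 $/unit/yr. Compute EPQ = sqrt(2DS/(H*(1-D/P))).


1 - D/P = 1 - 0.3186 = 0.6814
H*(1-D/P) = 20.3374
2DS = 1185108.9920
EPQ = sqrt(58272.3953) = 241.3968

241.3968 units


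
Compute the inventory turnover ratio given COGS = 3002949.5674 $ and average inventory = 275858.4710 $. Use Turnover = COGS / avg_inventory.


Turnover = 3002949.5674 / 275858.4710 = 10.8858

10.8858


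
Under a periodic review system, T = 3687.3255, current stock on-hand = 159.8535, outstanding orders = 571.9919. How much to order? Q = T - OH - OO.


Inventory position = OH + OO = 159.8535 + 571.9919 = 731.8454
Q = 3687.3255 - 731.8454 = 2955.4801

2955.4801 units


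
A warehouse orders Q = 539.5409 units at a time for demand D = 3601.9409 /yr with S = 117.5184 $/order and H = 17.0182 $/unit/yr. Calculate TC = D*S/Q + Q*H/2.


Ordering cost = D*S/Q = 784.5454
Holding cost = Q*H/2 = 4591.0075
TC = 784.5454 + 4591.0075 = 5375.5529

5375.5529 $/yr


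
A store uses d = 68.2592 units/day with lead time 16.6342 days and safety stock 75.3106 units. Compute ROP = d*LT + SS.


d*LT = 68.2592 * 16.6342 = 1135.4372
ROP = 1135.4372 + 75.3106 = 1210.7478

1210.7478 units


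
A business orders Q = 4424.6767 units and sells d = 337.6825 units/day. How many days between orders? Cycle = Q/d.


Cycle = 4424.6767 / 337.6825 = 13.1031

13.1031 days


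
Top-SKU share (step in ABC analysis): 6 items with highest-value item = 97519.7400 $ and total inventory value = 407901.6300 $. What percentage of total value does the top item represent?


Top item = 97519.7400
Total = 407901.6300
Percentage = 97519.7400 / 407901.6300 * 100 = 23.9077

23.9077%


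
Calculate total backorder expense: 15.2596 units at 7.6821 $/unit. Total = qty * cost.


Total = 15.2596 * 7.6821 = 117.2258

117.2258 $


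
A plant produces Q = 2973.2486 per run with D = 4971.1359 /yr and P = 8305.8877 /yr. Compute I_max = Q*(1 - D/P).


D/P = 0.5985
1 - D/P = 0.4015
I_max = 2973.2486 * 0.4015 = 1193.7371

1193.7371 units


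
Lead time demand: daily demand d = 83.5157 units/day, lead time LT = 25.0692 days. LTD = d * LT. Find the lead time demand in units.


LTD = 83.5157 * 25.0692 = 2093.6718

2093.6718 units


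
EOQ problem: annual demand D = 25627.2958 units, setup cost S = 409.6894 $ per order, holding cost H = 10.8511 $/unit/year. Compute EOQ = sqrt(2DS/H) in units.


2*D*S = 2 * 25627.2958 * 409.6894 = 20998462.8798
2*D*S/H = 1935146.0110
EOQ = sqrt(1935146.0110) = 1391.0953

1391.0953 units


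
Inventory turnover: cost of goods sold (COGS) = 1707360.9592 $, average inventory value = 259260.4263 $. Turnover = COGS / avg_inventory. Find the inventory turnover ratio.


Turnover = 1707360.9592 / 259260.4263 = 6.5855

6.5855


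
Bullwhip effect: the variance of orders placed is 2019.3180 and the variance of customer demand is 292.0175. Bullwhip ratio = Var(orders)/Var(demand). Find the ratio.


BW = 2019.3180 / 292.0175 = 6.9151

6.9151


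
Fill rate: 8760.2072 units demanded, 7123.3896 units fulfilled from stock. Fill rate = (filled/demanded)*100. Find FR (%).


FR = 7123.3896 / 8760.2072 * 100 = 81.3153

81.3153%


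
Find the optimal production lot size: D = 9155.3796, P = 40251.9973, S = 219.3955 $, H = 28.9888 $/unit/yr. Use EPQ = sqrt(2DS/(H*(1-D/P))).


1 - D/P = 1 - 0.2275 = 0.7725
H*(1-D/P) = 22.3953
2DS = 4017298.1701
EPQ = sqrt(179381.6892) = 423.5348

423.5348 units


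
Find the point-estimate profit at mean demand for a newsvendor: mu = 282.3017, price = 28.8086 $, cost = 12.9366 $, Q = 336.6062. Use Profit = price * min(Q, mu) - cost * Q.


Sales at mu = min(336.6062, 282.3017) = 282.3017
Revenue = 28.8086 * 282.3017 = 8132.7168
Total cost = 12.9366 * 336.6062 = 4354.5398
Profit = 8132.7168 - 4354.5398 = 3778.1770

3778.1770 $


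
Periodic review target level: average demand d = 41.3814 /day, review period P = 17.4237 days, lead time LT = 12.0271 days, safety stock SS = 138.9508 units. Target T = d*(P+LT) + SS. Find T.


P + LT = 29.4508
d*(P+LT) = 41.3814 * 29.4508 = 1218.7153
T = 1218.7153 + 138.9508 = 1357.6661

1357.6661 units


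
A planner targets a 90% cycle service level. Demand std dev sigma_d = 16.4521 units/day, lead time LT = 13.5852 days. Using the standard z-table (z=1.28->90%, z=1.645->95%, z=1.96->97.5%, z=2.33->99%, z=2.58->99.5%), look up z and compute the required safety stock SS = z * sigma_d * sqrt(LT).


From the table, SL = 90% corresponds to z = 1.28
sqrt(LT) = sqrt(13.5852) = 3.6858
SS = 1.28 * 16.4521 * 3.6858 = 77.6183

77.6183 units


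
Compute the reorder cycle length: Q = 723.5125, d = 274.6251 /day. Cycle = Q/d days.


Cycle = 723.5125 / 274.6251 = 2.6345

2.6345 days


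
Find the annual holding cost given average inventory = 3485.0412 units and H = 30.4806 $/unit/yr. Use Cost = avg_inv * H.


Cost = 3485.0412 * 30.4806 = 106226.1468

106226.1468 $/yr


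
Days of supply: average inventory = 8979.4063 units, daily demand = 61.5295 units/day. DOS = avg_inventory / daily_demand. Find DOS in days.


DOS = 8979.4063 / 61.5295 = 145.9366

145.9366 days


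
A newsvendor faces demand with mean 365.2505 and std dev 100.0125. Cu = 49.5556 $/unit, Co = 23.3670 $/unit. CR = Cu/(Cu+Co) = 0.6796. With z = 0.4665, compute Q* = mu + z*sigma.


CR = Cu/(Cu+Co) = 49.5556/(49.5556+23.3670) = 0.6796
z = 0.4665
Q* = 365.2505 + 0.4665 * 100.0125 = 411.9063

411.9063 units


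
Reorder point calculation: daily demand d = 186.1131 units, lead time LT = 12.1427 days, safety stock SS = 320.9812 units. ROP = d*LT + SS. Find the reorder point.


d*LT = 186.1131 * 12.1427 = 2259.9155
ROP = 2259.9155 + 320.9812 = 2580.8967

2580.8967 units


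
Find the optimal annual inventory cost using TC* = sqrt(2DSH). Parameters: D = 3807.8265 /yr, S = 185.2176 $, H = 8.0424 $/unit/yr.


2*D*S*H = 11344231.2147
TC* = sqrt(11344231.2147) = 3368.1198

3368.1198 $/yr


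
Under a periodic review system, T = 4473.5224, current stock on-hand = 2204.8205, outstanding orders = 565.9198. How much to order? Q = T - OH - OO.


Inventory position = OH + OO = 2204.8205 + 565.9198 = 2770.7403
Q = 4473.5224 - 2770.7403 = 1702.7821

1702.7821 units


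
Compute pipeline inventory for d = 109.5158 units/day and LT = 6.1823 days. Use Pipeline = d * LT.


Pipeline = 109.5158 * 6.1823 = 677.0595

677.0595 units


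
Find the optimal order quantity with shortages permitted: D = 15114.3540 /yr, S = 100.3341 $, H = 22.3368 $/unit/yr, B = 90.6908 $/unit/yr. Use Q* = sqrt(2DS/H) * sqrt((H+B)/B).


sqrt(2DS/H) = 368.4882
sqrt((H+B)/B) = 1.1164
Q* = 368.4882 * 1.1164 = 411.3715

411.3715 units


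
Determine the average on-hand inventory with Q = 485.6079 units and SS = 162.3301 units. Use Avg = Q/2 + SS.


Q/2 = 242.8039
Avg = 242.8039 + 162.3301 = 405.1341

405.1341 units


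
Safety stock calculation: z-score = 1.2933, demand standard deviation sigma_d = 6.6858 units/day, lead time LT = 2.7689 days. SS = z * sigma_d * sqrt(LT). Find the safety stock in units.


sqrt(LT) = sqrt(2.7689) = 1.6640
SS = 1.2933 * 6.6858 * 1.6640 = 14.3882

14.3882 units


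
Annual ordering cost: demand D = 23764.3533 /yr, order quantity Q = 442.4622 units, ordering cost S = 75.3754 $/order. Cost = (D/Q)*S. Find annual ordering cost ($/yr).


Number of orders = D/Q = 53.7093
Cost = 53.7093 * 75.3754 = 4048.3631

4048.3631 $/yr


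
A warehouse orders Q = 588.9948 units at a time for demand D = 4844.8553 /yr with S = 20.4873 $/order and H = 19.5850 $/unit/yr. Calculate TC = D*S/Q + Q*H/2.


Ordering cost = D*S/Q = 168.5210
Holding cost = Q*H/2 = 5767.7316
TC = 168.5210 + 5767.7316 = 5936.2526

5936.2526 $/yr


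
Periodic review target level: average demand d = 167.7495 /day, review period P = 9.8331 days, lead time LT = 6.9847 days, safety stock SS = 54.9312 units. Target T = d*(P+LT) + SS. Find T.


P + LT = 16.8178
d*(P+LT) = 167.7495 * 16.8178 = 2821.1775
T = 2821.1775 + 54.9312 = 2876.1087

2876.1087 units


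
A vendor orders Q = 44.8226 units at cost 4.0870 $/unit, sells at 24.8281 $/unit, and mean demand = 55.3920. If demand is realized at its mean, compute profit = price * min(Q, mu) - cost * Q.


Sales at mu = min(44.8226, 55.3920) = 44.8226
Revenue = 24.8281 * 44.8226 = 1112.8600
Total cost = 4.0870 * 44.8226 = 183.1900
Profit = 1112.8600 - 183.1900 = 929.6700

929.6700 $


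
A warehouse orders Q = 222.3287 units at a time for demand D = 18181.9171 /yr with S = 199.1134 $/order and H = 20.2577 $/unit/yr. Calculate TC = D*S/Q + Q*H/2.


Ordering cost = D*S/Q = 16283.3828
Holding cost = Q*H/2 = 2251.9341
TC = 16283.3828 + 2251.9341 = 18535.3169

18535.3169 $/yr


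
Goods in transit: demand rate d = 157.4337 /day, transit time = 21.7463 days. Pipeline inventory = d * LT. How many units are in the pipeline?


Pipeline = 157.4337 * 21.7463 = 3423.6005

3423.6005 units


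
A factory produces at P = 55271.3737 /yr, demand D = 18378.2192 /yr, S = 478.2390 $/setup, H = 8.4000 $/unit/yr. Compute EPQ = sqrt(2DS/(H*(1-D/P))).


1 - D/P = 1 - 0.3325 = 0.6675
H*(1-D/P) = 5.6069
2DS = 17578362.3440
EPQ = sqrt(3135115.8543) = 1770.6258

1770.6258 units


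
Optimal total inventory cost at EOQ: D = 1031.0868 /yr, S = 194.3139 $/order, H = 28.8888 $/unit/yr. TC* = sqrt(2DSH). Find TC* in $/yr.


2*D*S*H = 11576002.0059
TC* = sqrt(11576002.0059) = 3402.3524

3402.3524 $/yr


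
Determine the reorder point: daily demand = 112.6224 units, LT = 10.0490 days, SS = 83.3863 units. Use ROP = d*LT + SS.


d*LT = 112.6224 * 10.0490 = 1131.7425
ROP = 1131.7425 + 83.3863 = 1215.1288

1215.1288 units


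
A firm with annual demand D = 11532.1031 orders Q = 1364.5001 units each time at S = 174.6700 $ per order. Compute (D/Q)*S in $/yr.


Number of orders = D/Q = 8.4515
Cost = 8.4515 * 174.6700 = 1476.2274

1476.2274 $/yr


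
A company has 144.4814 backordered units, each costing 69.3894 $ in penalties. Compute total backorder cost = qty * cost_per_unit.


Total = 144.4814 * 69.3894 = 10025.4777

10025.4777 $


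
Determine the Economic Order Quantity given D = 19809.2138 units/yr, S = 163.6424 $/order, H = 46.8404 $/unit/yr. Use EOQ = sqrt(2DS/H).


2*D*S = 2 * 19809.2138 * 163.6424 = 6483254.5767
2*D*S/H = 138411.5972
EOQ = sqrt(138411.5972) = 372.0371

372.0371 units


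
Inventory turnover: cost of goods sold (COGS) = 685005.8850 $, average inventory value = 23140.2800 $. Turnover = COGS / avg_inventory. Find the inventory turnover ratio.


Turnover = 685005.8850 / 23140.2800 = 29.6023

29.6023


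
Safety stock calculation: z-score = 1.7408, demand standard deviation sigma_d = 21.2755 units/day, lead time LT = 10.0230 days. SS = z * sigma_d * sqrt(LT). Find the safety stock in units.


sqrt(LT) = sqrt(10.0230) = 3.1659
SS = 1.7408 * 21.2755 * 3.1659 = 117.2540

117.2540 units


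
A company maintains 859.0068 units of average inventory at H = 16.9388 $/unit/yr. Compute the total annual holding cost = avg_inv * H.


Cost = 859.0068 * 16.9388 = 14550.5444

14550.5444 $/yr


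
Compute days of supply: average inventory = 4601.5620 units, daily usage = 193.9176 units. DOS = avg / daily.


DOS = 4601.5620 / 193.9176 = 23.7295

23.7295 days


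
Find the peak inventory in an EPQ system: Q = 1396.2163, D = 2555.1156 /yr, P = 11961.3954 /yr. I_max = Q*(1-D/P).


D/P = 0.2136
1 - D/P = 0.7864
I_max = 1396.2163 * 0.7864 = 1097.9656

1097.9656 units


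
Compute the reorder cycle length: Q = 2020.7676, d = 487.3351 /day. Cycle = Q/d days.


Cycle = 2020.7676 / 487.3351 = 4.1466

4.1466 days


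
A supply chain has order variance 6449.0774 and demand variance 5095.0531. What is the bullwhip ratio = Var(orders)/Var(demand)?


BW = 6449.0774 / 5095.0531 = 1.2658

1.2658


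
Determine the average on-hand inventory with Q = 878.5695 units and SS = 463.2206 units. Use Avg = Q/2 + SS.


Q/2 = 439.2847
Avg = 439.2847 + 463.2206 = 902.5053

902.5053 units


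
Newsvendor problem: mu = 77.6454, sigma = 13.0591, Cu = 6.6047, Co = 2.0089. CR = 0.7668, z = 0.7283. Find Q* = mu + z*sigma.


CR = Cu/(Cu+Co) = 6.6047/(6.6047+2.0089) = 0.7668
z = 0.7283
Q* = 77.6454 + 0.7283 * 13.0591 = 87.1563

87.1563 units


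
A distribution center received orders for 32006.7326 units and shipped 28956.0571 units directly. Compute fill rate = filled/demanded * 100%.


FR = 28956.0571 / 32006.7326 * 100 = 90.4686

90.4686%


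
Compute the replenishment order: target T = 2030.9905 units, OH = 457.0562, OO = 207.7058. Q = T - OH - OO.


Inventory position = OH + OO = 457.0562 + 207.7058 = 664.7620
Q = 2030.9905 - 664.7620 = 1366.2285

1366.2285 units


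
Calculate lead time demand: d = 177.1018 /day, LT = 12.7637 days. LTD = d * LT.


LTD = 177.1018 * 12.7637 = 2260.4742

2260.4742 units


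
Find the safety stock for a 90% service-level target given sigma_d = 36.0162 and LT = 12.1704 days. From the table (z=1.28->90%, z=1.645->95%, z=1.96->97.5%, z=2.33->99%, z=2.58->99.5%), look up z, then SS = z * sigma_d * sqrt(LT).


From the table, SL = 90% corresponds to z = 1.28
sqrt(LT) = sqrt(12.1704) = 3.4886
SS = 1.28 * 36.0162 * 3.4886 = 160.8275

160.8275 units


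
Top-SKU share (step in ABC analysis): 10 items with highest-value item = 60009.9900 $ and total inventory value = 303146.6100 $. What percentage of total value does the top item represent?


Top item = 60009.9900
Total = 303146.6100
Percentage = 60009.9900 / 303146.6100 * 100 = 19.7957

19.7957%


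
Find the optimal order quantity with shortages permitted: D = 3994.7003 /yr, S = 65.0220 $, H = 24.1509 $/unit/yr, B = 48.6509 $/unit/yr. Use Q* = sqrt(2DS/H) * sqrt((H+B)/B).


sqrt(2DS/H) = 146.6630
sqrt((H+B)/B) = 1.2233
Q* = 146.6630 * 1.2233 = 179.4098

179.4098 units


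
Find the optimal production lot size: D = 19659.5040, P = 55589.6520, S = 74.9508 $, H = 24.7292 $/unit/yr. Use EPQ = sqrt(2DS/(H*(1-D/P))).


1 - D/P = 1 - 0.3537 = 0.6463
H*(1-D/P) = 15.9836
2DS = 2946991.1048
EPQ = sqrt(184375.7106) = 429.3899

429.3899 units


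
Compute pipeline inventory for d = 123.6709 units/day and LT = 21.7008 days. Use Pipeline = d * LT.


Pipeline = 123.6709 * 21.7008 = 2683.7575

2683.7575 units


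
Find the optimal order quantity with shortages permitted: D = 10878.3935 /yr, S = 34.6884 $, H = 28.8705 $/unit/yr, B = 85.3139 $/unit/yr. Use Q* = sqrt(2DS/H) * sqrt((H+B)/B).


sqrt(2DS/H) = 161.6823
sqrt((H+B)/B) = 1.1569
Q* = 161.6823 * 1.1569 = 187.0492

187.0492 units


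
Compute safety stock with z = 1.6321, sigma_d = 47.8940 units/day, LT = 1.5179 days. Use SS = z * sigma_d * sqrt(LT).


sqrt(LT) = sqrt(1.5179) = 1.2320
SS = 1.6321 * 47.8940 * 1.2320 = 96.3051

96.3051 units


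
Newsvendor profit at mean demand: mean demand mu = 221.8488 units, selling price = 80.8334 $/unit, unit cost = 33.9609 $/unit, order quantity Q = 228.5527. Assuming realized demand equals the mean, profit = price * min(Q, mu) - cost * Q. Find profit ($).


Sales at mu = min(228.5527, 221.8488) = 221.8488
Revenue = 80.8334 * 221.8488 = 17932.7928
Total cost = 33.9609 * 228.5527 = 7761.8554
Profit = 17932.7928 - 7761.8554 = 10170.9374

10170.9374 $


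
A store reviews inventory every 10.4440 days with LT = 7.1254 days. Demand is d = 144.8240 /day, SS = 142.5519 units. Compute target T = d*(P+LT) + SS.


P + LT = 17.5694
d*(P+LT) = 144.8240 * 17.5694 = 2544.4708
T = 2544.4708 + 142.5519 = 2687.0227

2687.0227 units


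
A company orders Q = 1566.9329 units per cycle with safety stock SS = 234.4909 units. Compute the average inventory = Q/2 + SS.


Q/2 = 783.4665
Avg = 783.4665 + 234.4909 = 1017.9574

1017.9574 units


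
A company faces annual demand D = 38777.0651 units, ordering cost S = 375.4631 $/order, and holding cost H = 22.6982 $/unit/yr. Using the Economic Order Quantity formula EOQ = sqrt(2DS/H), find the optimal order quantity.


2*D*S = 2 * 38777.0651 * 375.4631 = 29118714.1427
2*D*S/H = 1282864.4625
EOQ = sqrt(1282864.4625) = 1132.6361

1132.6361 units


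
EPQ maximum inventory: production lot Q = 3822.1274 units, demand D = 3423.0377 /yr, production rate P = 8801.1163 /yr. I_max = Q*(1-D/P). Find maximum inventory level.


D/P = 0.3889
1 - D/P = 0.6111
I_max = 3822.1274 * 0.6111 = 2335.5789

2335.5789 units


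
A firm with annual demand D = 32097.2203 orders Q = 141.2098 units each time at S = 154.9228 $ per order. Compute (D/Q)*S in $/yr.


Number of orders = D/Q = 227.3016
Cost = 227.3016 * 154.9228 = 35214.2078

35214.2078 $/yr


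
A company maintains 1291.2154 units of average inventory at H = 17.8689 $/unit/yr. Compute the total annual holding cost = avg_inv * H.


Cost = 1291.2154 * 17.8689 = 23072.5989

23072.5989 $/yr


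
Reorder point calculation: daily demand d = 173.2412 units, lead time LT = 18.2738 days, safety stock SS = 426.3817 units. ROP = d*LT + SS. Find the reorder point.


d*LT = 173.2412 * 18.2738 = 3165.7750
ROP = 3165.7750 + 426.3817 = 3592.1567

3592.1567 units


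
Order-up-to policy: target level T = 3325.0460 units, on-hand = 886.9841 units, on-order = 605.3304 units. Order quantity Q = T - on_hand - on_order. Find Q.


Inventory position = OH + OO = 886.9841 + 605.3304 = 1492.3145
Q = 3325.0460 - 1492.3145 = 1832.7315

1832.7315 units


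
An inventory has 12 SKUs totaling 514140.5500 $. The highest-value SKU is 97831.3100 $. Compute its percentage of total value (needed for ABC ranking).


Top item = 97831.3100
Total = 514140.5500
Percentage = 97831.3100 / 514140.5500 * 100 = 19.0281

19.0281%


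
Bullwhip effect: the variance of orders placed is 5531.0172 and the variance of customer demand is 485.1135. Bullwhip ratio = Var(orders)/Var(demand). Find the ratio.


BW = 5531.0172 / 485.1135 = 11.4015

11.4015


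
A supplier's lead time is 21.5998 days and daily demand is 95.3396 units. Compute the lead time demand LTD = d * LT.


LTD = 95.3396 * 21.5998 = 2059.3163

2059.3163 units


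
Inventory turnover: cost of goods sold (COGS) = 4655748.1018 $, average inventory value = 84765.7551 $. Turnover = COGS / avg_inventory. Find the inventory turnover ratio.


Turnover = 4655748.1018 / 84765.7551 = 54.9249

54.9249


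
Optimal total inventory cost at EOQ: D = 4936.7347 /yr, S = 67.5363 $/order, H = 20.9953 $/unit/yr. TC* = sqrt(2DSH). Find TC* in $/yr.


2*D*S*H = 14000035.3775
TC* = sqrt(14000035.3775) = 3741.6621

3741.6621 $/yr


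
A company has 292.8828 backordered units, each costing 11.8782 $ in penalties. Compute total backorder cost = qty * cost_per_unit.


Total = 292.8828 * 11.8782 = 3478.9205

3478.9205 $


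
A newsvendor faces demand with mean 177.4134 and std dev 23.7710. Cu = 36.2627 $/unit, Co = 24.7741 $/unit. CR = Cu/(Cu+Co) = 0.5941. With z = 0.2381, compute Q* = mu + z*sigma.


CR = Cu/(Cu+Co) = 36.2627/(36.2627+24.7741) = 0.5941
z = 0.2381
Q* = 177.4134 + 0.2381 * 23.7710 = 183.0733

183.0733 units


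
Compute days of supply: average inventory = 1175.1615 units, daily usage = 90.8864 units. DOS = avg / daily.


DOS = 1175.1615 / 90.8864 = 12.9300

12.9300 days


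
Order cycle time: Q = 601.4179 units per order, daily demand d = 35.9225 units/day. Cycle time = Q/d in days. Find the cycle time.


Cycle = 601.4179 / 35.9225 = 16.7421

16.7421 days


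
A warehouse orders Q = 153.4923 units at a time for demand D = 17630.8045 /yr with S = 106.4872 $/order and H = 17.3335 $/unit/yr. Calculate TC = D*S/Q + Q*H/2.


Ordering cost = D*S/Q = 12231.5908
Holding cost = Q*H/2 = 1330.2794
TC = 12231.5908 + 1330.2794 = 13561.8702

13561.8702 $/yr


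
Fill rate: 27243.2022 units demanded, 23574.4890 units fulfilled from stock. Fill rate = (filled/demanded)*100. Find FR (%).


FR = 23574.4890 / 27243.2022 * 100 = 86.5335

86.5335%


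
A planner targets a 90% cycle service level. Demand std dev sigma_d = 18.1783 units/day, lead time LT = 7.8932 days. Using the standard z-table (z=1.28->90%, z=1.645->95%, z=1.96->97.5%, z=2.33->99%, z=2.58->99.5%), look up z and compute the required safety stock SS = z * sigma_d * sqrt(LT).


From the table, SL = 90% corresponds to z = 1.28
sqrt(LT) = sqrt(7.8932) = 2.8095
SS = 1.28 * 18.1783 * 2.8095 = 65.3717

65.3717 units


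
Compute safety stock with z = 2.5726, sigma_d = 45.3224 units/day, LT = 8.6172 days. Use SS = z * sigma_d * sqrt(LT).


sqrt(LT) = sqrt(8.6172) = 2.9355
SS = 2.5726 * 45.3224 * 2.9355 = 342.2695

342.2695 units


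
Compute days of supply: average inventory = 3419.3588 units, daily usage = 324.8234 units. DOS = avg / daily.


DOS = 3419.3588 / 324.8234 = 10.5268

10.5268 days


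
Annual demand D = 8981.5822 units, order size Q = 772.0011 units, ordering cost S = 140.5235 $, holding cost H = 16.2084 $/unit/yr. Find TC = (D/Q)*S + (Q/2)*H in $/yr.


Ordering cost = D*S/Q = 1634.8725
Holding cost = Q*H/2 = 6256.4513
TC = 1634.8725 + 6256.4513 = 7891.3238

7891.3238 $/yr


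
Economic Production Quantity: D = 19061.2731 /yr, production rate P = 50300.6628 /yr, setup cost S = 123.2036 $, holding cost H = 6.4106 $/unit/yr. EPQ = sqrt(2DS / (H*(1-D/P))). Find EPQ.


1 - D/P = 1 - 0.3789 = 0.6211
H*(1-D/P) = 3.9813
2DS = 4696834.9330
EPQ = sqrt(1179716.8571) = 1086.1477

1086.1477 units


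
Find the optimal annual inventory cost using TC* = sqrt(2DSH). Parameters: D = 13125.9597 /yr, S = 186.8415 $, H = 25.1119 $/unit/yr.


2*D*S*H = 123172563.6454
TC* = sqrt(123172563.6454) = 11098.3135

11098.3135 $/yr


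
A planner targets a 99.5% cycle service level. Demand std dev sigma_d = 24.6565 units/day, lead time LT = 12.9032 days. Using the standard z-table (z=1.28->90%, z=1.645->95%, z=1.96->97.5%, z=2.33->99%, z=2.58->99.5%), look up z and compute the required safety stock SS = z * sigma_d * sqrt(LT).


From the table, SL = 99.5% corresponds to z = 2.58
sqrt(LT) = sqrt(12.9032) = 3.5921
SS = 2.58 * 24.6565 * 3.5921 = 228.5072

228.5072 units


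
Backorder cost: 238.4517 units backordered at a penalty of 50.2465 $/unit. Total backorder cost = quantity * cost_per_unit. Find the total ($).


Total = 238.4517 * 50.2465 = 11981.3633

11981.3633 $


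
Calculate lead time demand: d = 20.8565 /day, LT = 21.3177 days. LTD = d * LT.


LTD = 20.8565 * 21.3177 = 444.6126

444.6126 units


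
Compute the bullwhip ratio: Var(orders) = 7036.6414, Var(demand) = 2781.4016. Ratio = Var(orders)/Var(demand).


BW = 7036.6414 / 2781.4016 = 2.5299

2.5299


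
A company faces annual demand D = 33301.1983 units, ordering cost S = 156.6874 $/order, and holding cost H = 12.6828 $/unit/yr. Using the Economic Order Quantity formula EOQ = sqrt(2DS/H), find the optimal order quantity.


2*D*S = 2 * 33301.1983 * 156.6874 = 10435756.3570
2*D*S/H = 822827.4795
EOQ = sqrt(822827.4795) = 907.0984

907.0984 units


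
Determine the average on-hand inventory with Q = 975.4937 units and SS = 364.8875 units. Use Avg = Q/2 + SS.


Q/2 = 487.7468
Avg = 487.7468 + 364.8875 = 852.6344

852.6344 units


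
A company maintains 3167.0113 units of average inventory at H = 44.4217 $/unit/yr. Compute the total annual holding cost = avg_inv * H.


Cost = 3167.0113 * 44.4217 = 140684.0259

140684.0259 $/yr


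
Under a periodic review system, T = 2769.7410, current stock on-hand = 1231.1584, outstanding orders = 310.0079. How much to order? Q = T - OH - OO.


Inventory position = OH + OO = 1231.1584 + 310.0079 = 1541.1663
Q = 2769.7410 - 1541.1663 = 1228.5747

1228.5747 units


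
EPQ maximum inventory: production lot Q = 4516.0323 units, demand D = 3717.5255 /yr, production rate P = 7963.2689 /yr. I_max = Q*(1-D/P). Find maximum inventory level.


D/P = 0.4668
1 - D/P = 0.5332
I_max = 4516.0323 * 0.5332 = 2407.7944

2407.7944 units


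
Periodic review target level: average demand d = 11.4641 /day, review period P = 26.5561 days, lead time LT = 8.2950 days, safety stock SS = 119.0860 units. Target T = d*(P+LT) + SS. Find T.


P + LT = 34.8511
d*(P+LT) = 11.4641 * 34.8511 = 399.5365
T = 399.5365 + 119.0860 = 518.6225

518.6225 units


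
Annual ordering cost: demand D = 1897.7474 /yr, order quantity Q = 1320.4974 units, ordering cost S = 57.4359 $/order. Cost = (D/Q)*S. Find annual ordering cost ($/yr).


Number of orders = D/Q = 1.4371
Cost = 1.4371 * 57.4359 = 82.5438

82.5438 $/yr


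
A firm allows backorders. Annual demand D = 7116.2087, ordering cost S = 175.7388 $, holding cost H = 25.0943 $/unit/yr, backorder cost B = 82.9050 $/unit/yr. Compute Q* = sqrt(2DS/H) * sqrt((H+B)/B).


sqrt(2DS/H) = 315.7080
sqrt((H+B)/B) = 1.1414
Q* = 315.7080 * 1.1414 = 360.3344

360.3344 units


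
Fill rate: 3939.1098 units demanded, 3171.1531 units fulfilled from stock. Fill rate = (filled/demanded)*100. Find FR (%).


FR = 3171.1531 / 3939.1098 * 100 = 80.5043

80.5043%


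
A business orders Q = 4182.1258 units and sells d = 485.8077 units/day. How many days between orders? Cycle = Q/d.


Cycle = 4182.1258 / 485.8077 = 8.6086

8.6086 days


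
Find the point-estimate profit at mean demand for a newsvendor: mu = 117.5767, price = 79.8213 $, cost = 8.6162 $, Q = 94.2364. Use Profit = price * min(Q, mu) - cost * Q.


Sales at mu = min(94.2364, 117.5767) = 94.2364
Revenue = 79.8213 * 94.2364 = 7522.0720
Total cost = 8.6162 * 94.2364 = 811.9597
Profit = 7522.0720 - 811.9597 = 6710.1123

6710.1123 $


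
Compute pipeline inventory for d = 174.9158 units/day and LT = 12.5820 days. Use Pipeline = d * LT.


Pipeline = 174.9158 * 12.5820 = 2200.7906

2200.7906 units


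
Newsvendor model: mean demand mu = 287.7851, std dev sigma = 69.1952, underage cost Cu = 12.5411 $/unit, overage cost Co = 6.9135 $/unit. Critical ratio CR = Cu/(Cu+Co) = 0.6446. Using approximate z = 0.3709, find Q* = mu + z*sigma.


CR = Cu/(Cu+Co) = 12.5411/(12.5411+6.9135) = 0.6446
z = 0.3709
Q* = 287.7851 + 0.3709 * 69.1952 = 313.4496

313.4496 units


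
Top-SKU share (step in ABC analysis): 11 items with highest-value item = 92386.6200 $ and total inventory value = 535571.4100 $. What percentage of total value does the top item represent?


Top item = 92386.6200
Total = 535571.4100
Percentage = 92386.6200 / 535571.4100 * 100 = 17.2501

17.2501%


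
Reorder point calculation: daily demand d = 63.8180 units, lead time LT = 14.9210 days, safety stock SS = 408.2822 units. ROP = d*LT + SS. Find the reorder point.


d*LT = 63.8180 * 14.9210 = 952.2284
ROP = 952.2284 + 408.2822 = 1360.5106

1360.5106 units


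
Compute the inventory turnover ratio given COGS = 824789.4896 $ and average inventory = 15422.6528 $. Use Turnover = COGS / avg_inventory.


Turnover = 824789.4896 / 15422.6528 = 53.4791

53.4791


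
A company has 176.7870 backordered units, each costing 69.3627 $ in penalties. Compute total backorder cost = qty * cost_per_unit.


Total = 176.7870 * 69.3627 = 12262.4236

12262.4236 $


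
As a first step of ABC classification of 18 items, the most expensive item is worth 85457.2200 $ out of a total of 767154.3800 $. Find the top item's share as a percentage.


Top item = 85457.2200
Total = 767154.3800
Percentage = 85457.2200 / 767154.3800 * 100 = 11.1395

11.1395%


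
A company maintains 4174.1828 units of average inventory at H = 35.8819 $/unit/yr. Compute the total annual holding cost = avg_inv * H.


Cost = 4174.1828 * 35.8819 = 149777.6098

149777.6098 $/yr


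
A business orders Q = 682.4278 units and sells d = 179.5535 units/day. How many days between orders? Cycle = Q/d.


Cycle = 682.4278 / 179.5535 = 3.8007

3.8007 days


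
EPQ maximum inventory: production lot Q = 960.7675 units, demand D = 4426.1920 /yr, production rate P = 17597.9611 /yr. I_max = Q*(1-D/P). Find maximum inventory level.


D/P = 0.2515
1 - D/P = 0.7485
I_max = 960.7675 * 0.7485 = 719.1178

719.1178 units


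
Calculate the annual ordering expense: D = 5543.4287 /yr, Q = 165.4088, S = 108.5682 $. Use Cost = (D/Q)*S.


Number of orders = D/Q = 33.5135
Cost = 33.5135 * 108.5682 = 3638.5009

3638.5009 $/yr


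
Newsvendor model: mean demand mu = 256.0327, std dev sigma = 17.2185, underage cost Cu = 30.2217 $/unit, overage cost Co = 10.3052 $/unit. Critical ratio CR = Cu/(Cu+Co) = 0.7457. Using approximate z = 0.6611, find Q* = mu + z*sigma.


CR = Cu/(Cu+Co) = 30.2217/(30.2217+10.3052) = 0.7457
z = 0.6611
Q* = 256.0327 + 0.6611 * 17.2185 = 267.4159

267.4159 units


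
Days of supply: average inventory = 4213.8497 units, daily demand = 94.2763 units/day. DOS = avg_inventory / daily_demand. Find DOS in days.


DOS = 4213.8497 / 94.2763 = 44.6968

44.6968 days


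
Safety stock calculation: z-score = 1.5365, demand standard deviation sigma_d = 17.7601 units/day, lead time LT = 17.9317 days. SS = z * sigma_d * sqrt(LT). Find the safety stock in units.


sqrt(LT) = sqrt(17.9317) = 4.2346
SS = 1.5365 * 17.7601 * 4.2346 = 115.5550

115.5550 units


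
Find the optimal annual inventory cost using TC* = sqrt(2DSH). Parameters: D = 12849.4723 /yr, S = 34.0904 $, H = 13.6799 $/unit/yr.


2*D*S*H = 11984786.6688
TC* = sqrt(11984786.6688) = 3461.9051

3461.9051 $/yr


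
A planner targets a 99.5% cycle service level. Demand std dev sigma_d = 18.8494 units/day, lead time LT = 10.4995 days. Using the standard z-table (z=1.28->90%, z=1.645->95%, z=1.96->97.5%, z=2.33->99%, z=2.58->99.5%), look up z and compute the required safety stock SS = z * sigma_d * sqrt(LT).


From the table, SL = 99.5% corresponds to z = 2.58
sqrt(LT) = sqrt(10.4995) = 3.2403
SS = 2.58 * 18.8494 * 3.2403 = 157.5802

157.5802 units


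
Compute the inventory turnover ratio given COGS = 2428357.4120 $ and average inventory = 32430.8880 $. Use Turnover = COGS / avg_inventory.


Turnover = 2428357.4120 / 32430.8880 = 74.8779

74.8779


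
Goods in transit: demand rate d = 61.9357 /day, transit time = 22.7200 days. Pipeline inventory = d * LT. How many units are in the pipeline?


Pipeline = 61.9357 * 22.7200 = 1407.1791

1407.1791 units


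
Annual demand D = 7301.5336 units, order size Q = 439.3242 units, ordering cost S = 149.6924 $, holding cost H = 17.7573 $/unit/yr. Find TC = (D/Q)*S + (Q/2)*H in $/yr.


Ordering cost = D*S/Q = 2487.8759
Holding cost = Q*H/2 = 3900.6058
TC = 2487.8759 + 3900.6058 = 6388.4817

6388.4817 $/yr


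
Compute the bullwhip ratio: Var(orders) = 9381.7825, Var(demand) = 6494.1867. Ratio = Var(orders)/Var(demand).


BW = 9381.7825 / 6494.1867 = 1.4446

1.4446


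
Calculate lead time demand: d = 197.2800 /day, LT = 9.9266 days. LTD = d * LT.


LTD = 197.2800 * 9.9266 = 1958.3196

1958.3196 units


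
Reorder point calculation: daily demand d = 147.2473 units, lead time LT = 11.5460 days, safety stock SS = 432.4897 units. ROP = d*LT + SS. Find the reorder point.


d*LT = 147.2473 * 11.5460 = 1700.1173
ROP = 1700.1173 + 432.4897 = 2132.6070

2132.6070 units


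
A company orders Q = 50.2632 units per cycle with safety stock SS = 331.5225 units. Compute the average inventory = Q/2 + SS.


Q/2 = 25.1316
Avg = 25.1316 + 331.5225 = 356.6541

356.6541 units


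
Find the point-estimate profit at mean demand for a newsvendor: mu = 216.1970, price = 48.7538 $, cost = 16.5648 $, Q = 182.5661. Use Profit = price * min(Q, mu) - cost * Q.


Sales at mu = min(182.5661, 216.1970) = 182.5661
Revenue = 48.7538 * 182.5661 = 8900.7911
Total cost = 16.5648 * 182.5661 = 3024.1709
Profit = 8900.7911 - 3024.1709 = 5876.6202

5876.6202 $


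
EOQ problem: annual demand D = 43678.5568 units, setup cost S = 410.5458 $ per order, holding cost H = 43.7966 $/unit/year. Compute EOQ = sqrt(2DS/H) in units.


2*D*S = 2 * 43678.5568 * 410.5458 = 35864096.0886
2*D*S/H = 818878.5451
EOQ = sqrt(818878.5451) = 904.9191

904.9191 units


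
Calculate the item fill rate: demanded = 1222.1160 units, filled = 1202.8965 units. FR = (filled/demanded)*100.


FR = 1202.8965 / 1222.1160 * 100 = 98.4274

98.4274%


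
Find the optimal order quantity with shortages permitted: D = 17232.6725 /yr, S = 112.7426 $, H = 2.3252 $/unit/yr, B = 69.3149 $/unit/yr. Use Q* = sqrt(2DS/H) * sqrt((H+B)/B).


sqrt(2DS/H) = 1292.7221
sqrt((H+B)/B) = 1.0166
Q* = 1292.7221 * 1.0166 = 1314.2257

1314.2257 units


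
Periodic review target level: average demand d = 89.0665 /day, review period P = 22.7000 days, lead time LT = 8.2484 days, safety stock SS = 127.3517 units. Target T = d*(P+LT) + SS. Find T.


P + LT = 30.9484
d*(P+LT) = 89.0665 * 30.9484 = 2756.4657
T = 2756.4657 + 127.3517 = 2883.8174

2883.8174 units


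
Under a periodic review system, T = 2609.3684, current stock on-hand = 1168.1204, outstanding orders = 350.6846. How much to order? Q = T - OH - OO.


Inventory position = OH + OO = 1168.1204 + 350.6846 = 1518.8050
Q = 2609.3684 - 1518.8050 = 1090.5634

1090.5634 units


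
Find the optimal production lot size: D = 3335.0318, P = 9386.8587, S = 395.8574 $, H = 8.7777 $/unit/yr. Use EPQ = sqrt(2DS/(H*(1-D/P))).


1 - D/P = 1 - 0.3553 = 0.6447
H*(1-D/P) = 5.6591
2DS = 2640394.0345
EPQ = sqrt(466575.3519) = 683.0632

683.0632 units


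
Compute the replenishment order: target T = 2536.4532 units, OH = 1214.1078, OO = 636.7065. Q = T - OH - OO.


Inventory position = OH + OO = 1214.1078 + 636.7065 = 1850.8143
Q = 2536.4532 - 1850.8143 = 685.6389

685.6389 units


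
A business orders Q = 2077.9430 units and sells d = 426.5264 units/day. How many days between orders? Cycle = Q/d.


Cycle = 2077.9430 / 426.5264 = 4.8718

4.8718 days


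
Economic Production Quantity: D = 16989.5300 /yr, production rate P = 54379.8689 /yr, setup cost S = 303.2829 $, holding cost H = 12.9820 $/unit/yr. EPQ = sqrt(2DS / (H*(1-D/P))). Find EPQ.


1 - D/P = 1 - 0.3124 = 0.6876
H*(1-D/P) = 8.9261
2DS = 10305267.8561
EPQ = sqrt(1154506.6383) = 1074.4797

1074.4797 units


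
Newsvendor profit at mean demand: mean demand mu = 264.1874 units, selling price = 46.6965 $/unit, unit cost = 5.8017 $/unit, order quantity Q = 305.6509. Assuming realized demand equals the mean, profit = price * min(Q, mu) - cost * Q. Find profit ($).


Sales at mu = min(305.6509, 264.1874) = 264.1874
Revenue = 46.6965 * 264.1874 = 12336.6269
Total cost = 5.8017 * 305.6509 = 1773.2948
Profit = 12336.6269 - 1773.2948 = 10563.3321

10563.3321 $


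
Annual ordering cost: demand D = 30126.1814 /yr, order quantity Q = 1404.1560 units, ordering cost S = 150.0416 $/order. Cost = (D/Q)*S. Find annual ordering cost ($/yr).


Number of orders = D/Q = 21.4550
Cost = 21.4550 * 150.0416 = 3219.1441

3219.1441 $/yr


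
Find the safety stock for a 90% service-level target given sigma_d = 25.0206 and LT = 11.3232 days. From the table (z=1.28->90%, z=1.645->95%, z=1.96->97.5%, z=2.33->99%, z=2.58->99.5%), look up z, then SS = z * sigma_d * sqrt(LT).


From the table, SL = 90% corresponds to z = 1.28
sqrt(LT) = sqrt(11.3232) = 3.3650
SS = 1.28 * 25.0206 * 3.3650 = 107.7686

107.7686 units


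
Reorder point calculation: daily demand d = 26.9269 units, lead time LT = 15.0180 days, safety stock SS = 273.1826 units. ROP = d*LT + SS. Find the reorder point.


d*LT = 26.9269 * 15.0180 = 404.3882
ROP = 404.3882 + 273.1826 = 677.5708

677.5708 units


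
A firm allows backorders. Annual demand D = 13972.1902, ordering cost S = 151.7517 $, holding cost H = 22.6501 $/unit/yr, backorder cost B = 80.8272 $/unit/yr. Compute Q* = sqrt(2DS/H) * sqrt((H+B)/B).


sqrt(2DS/H) = 432.6921
sqrt((H+B)/B) = 1.1315
Q* = 432.6921 * 1.1315 = 489.5790

489.5790 units


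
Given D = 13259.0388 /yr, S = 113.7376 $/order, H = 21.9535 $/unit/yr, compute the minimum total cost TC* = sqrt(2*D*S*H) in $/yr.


2*D*S*H = 66214006.2960
TC* = sqrt(66214006.2960) = 8137.1989

8137.1989 $/yr


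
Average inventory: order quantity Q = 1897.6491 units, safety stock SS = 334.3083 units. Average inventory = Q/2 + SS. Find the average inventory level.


Q/2 = 948.8246
Avg = 948.8246 + 334.3083 = 1283.1328

1283.1328 units


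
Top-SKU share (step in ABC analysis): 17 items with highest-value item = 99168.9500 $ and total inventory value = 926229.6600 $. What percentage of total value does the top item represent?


Top item = 99168.9500
Total = 926229.6600
Percentage = 99168.9500 / 926229.6600 * 100 = 10.7067

10.7067%


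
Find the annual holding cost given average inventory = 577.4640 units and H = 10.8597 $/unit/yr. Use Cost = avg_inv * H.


Cost = 577.4640 * 10.8597 = 6271.0858

6271.0858 $/yr


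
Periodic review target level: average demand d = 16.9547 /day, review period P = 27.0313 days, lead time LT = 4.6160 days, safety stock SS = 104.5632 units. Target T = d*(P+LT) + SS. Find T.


P + LT = 31.6473
d*(P+LT) = 16.9547 * 31.6473 = 536.5705
T = 536.5705 + 104.5632 = 641.1337

641.1337 units


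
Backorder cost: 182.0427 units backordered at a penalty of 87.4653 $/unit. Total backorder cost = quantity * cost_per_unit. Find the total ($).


Total = 182.0427 * 87.4653 = 15922.4194

15922.4194 $


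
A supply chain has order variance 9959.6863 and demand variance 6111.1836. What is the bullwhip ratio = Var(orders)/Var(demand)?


BW = 9959.6863 / 6111.1836 = 1.6297

1.6297
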